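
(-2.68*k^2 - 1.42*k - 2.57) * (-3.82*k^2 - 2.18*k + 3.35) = 10.2376*k^4 + 11.2668*k^3 + 3.935*k^2 + 0.8456*k - 8.6095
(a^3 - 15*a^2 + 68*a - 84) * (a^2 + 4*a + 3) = a^5 - 11*a^4 + 11*a^3 + 143*a^2 - 132*a - 252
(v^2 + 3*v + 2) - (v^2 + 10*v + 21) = -7*v - 19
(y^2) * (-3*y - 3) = -3*y^3 - 3*y^2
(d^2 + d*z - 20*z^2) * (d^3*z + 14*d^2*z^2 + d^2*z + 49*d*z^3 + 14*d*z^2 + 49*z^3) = d^5*z + 15*d^4*z^2 + d^4*z + 43*d^3*z^3 + 15*d^3*z^2 - 231*d^2*z^4 + 43*d^2*z^3 - 980*d*z^5 - 231*d*z^4 - 980*z^5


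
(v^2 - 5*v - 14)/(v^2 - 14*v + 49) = (v + 2)/(v - 7)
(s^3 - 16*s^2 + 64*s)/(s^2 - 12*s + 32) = s*(s - 8)/(s - 4)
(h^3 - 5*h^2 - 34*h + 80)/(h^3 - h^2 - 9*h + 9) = (h^3 - 5*h^2 - 34*h + 80)/(h^3 - h^2 - 9*h + 9)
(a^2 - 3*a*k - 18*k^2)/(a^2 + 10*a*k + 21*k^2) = (a - 6*k)/(a + 7*k)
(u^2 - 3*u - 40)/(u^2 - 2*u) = (u^2 - 3*u - 40)/(u*(u - 2))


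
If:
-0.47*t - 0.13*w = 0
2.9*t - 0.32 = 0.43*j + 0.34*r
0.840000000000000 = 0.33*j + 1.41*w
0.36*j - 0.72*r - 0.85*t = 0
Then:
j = -2.24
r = -0.75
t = -0.31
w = 1.12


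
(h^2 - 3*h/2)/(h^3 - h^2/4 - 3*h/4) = 2*(3 - 2*h)/(-4*h^2 + h + 3)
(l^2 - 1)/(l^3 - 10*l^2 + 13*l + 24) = (l - 1)/(l^2 - 11*l + 24)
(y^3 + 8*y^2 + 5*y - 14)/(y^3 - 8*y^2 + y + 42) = (y^2 + 6*y - 7)/(y^2 - 10*y + 21)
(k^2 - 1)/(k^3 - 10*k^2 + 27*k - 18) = (k + 1)/(k^2 - 9*k + 18)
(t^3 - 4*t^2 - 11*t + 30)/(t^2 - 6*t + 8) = (t^2 - 2*t - 15)/(t - 4)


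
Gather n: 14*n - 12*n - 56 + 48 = 2*n - 8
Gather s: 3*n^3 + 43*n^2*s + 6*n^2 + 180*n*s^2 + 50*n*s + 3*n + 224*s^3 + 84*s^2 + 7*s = 3*n^3 + 6*n^2 + 3*n + 224*s^3 + s^2*(180*n + 84) + s*(43*n^2 + 50*n + 7)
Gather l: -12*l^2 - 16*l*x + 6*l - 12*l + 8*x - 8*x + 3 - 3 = -12*l^2 + l*(-16*x - 6)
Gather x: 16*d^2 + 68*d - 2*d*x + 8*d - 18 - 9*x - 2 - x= 16*d^2 + 76*d + x*(-2*d - 10) - 20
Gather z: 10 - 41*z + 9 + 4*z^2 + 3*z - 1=4*z^2 - 38*z + 18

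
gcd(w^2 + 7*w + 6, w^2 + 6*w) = w + 6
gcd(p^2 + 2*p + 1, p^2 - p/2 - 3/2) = p + 1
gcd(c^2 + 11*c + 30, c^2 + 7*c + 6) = c + 6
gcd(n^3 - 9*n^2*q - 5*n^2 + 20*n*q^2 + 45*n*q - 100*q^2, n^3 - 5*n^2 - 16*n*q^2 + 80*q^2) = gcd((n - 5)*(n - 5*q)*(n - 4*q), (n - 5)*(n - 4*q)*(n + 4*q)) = -n^2 + 4*n*q + 5*n - 20*q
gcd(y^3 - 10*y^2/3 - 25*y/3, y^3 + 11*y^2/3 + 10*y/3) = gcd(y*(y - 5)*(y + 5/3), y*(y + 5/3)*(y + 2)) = y^2 + 5*y/3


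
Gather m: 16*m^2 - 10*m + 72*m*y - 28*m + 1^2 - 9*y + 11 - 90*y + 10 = 16*m^2 + m*(72*y - 38) - 99*y + 22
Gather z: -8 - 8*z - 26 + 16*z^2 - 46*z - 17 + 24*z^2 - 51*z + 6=40*z^2 - 105*z - 45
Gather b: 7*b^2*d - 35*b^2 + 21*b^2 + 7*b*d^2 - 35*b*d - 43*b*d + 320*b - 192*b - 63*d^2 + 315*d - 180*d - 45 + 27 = b^2*(7*d - 14) + b*(7*d^2 - 78*d + 128) - 63*d^2 + 135*d - 18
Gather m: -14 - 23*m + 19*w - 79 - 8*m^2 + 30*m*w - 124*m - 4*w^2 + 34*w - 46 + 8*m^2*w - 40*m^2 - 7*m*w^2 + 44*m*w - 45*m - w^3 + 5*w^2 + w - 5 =m^2*(8*w - 48) + m*(-7*w^2 + 74*w - 192) - w^3 + w^2 + 54*w - 144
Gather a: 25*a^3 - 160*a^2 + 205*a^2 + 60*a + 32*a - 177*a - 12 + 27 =25*a^3 + 45*a^2 - 85*a + 15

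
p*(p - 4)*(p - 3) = p^3 - 7*p^2 + 12*p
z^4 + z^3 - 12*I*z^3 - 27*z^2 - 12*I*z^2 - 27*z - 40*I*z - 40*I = (z - 8*I)*(z - 5*I)*(-I*z + 1)*(I*z + I)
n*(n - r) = n^2 - n*r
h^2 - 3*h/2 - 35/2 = (h - 5)*(h + 7/2)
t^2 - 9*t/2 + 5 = (t - 5/2)*(t - 2)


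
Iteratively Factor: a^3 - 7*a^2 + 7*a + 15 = (a - 5)*(a^2 - 2*a - 3) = (a - 5)*(a + 1)*(a - 3)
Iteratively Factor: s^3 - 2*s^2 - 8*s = (s - 4)*(s^2 + 2*s) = (s - 4)*(s + 2)*(s)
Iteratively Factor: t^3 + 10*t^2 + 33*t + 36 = (t + 3)*(t^2 + 7*t + 12) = (t + 3)^2*(t + 4)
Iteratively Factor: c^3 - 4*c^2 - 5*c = (c + 1)*(c^2 - 5*c) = (c - 5)*(c + 1)*(c)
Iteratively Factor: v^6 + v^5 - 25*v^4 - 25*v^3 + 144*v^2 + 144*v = (v + 3)*(v^5 - 2*v^4 - 19*v^3 + 32*v^2 + 48*v) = (v - 4)*(v + 3)*(v^4 + 2*v^3 - 11*v^2 - 12*v) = (v - 4)*(v - 3)*(v + 3)*(v^3 + 5*v^2 + 4*v) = (v - 4)*(v - 3)*(v + 3)*(v + 4)*(v^2 + v) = v*(v - 4)*(v - 3)*(v + 3)*(v + 4)*(v + 1)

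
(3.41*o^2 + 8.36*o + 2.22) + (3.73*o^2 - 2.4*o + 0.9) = 7.14*o^2 + 5.96*o + 3.12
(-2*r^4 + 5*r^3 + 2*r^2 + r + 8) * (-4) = 8*r^4 - 20*r^3 - 8*r^2 - 4*r - 32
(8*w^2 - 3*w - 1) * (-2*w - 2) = -16*w^3 - 10*w^2 + 8*w + 2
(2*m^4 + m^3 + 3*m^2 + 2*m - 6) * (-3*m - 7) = -6*m^5 - 17*m^4 - 16*m^3 - 27*m^2 + 4*m + 42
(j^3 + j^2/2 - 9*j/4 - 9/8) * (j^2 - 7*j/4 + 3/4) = j^5 - 5*j^4/4 - 19*j^3/8 + 51*j^2/16 + 9*j/32 - 27/32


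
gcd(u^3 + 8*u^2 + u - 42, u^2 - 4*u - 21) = u + 3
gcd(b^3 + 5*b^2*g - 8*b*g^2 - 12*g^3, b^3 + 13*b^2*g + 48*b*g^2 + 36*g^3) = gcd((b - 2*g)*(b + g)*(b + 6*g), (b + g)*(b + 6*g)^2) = b^2 + 7*b*g + 6*g^2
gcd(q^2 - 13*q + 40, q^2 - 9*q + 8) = q - 8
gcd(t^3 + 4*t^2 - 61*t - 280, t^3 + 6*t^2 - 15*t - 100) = t + 5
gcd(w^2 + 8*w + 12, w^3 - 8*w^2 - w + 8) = 1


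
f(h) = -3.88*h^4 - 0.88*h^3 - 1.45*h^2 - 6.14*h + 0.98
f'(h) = -15.52*h^3 - 2.64*h^2 - 2.9*h - 6.14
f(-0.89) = 3.48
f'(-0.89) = 5.29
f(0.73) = -5.72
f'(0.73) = -15.70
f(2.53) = -197.06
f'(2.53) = -281.71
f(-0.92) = 3.31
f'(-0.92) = 6.38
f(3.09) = -411.53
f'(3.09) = -498.20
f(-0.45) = 3.37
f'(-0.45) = -3.96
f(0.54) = -3.23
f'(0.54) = -10.92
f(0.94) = -9.83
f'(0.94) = -24.09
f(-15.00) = -193688.17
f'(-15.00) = 51823.36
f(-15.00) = -193688.17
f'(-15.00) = 51823.36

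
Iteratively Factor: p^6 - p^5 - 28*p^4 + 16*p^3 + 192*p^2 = (p)*(p^5 - p^4 - 28*p^3 + 16*p^2 + 192*p) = p*(p - 4)*(p^4 + 3*p^3 - 16*p^2 - 48*p) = p*(p - 4)*(p + 3)*(p^3 - 16*p) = p^2*(p - 4)*(p + 3)*(p^2 - 16) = p^2*(p - 4)*(p + 3)*(p + 4)*(p - 4)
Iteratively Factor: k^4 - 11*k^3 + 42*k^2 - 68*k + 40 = (k - 2)*(k^3 - 9*k^2 + 24*k - 20) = (k - 2)^2*(k^2 - 7*k + 10) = (k - 2)^3*(k - 5)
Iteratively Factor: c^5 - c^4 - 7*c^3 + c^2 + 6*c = (c + 2)*(c^4 - 3*c^3 - c^2 + 3*c) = (c + 1)*(c + 2)*(c^3 - 4*c^2 + 3*c) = (c - 1)*(c + 1)*(c + 2)*(c^2 - 3*c) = (c - 3)*(c - 1)*(c + 1)*(c + 2)*(c)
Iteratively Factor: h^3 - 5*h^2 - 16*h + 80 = (h + 4)*(h^2 - 9*h + 20) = (h - 4)*(h + 4)*(h - 5)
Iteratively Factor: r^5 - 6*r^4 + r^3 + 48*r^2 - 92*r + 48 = (r - 2)*(r^4 - 4*r^3 - 7*r^2 + 34*r - 24) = (r - 2)^2*(r^3 - 2*r^2 - 11*r + 12) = (r - 2)^2*(r - 1)*(r^2 - r - 12) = (r - 2)^2*(r - 1)*(r + 3)*(r - 4)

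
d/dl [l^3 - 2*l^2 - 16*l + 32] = 3*l^2 - 4*l - 16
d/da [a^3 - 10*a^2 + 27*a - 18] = 3*a^2 - 20*a + 27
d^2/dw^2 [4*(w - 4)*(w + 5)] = 8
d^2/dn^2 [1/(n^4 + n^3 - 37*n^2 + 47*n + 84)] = 2*((-6*n^2 - 3*n + 37)*(n^4 + n^3 - 37*n^2 + 47*n + 84) + (4*n^3 + 3*n^2 - 74*n + 47)^2)/(n^4 + n^3 - 37*n^2 + 47*n + 84)^3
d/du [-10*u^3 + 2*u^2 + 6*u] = -30*u^2 + 4*u + 6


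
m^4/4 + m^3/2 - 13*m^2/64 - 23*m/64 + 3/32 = (m/4 + 1/2)*(m - 3/4)*(m - 1/4)*(m + 1)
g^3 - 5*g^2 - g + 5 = (g - 5)*(g - 1)*(g + 1)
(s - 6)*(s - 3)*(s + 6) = s^3 - 3*s^2 - 36*s + 108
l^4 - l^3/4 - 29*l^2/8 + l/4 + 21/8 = (l - 7/4)*(l - 1)*(l + 1)*(l + 3/2)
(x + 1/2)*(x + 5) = x^2 + 11*x/2 + 5/2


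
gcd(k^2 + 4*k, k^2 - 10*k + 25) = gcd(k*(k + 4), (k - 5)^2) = 1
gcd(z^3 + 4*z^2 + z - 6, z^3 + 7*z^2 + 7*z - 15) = z^2 + 2*z - 3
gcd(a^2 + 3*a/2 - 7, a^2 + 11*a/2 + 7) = a + 7/2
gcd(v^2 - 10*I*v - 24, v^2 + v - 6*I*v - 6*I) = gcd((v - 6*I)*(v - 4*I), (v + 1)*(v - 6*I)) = v - 6*I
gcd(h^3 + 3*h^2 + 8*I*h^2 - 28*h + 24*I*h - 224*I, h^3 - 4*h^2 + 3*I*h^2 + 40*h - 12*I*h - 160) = h^2 + h*(-4 + 8*I) - 32*I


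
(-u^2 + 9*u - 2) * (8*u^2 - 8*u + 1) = -8*u^4 + 80*u^3 - 89*u^2 + 25*u - 2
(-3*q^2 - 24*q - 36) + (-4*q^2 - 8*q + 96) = -7*q^2 - 32*q + 60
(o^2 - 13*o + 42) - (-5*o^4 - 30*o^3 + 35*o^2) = 5*o^4 + 30*o^3 - 34*o^2 - 13*o + 42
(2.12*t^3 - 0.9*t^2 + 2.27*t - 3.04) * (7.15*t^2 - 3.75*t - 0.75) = 15.158*t^5 - 14.385*t^4 + 18.0155*t^3 - 29.5735*t^2 + 9.6975*t + 2.28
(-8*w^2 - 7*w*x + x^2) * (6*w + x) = -48*w^3 - 50*w^2*x - w*x^2 + x^3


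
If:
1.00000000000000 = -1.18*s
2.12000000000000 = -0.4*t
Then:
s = -0.85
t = -5.30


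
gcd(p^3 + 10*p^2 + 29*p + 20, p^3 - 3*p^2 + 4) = p + 1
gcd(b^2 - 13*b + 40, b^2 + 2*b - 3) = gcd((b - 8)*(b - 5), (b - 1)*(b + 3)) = 1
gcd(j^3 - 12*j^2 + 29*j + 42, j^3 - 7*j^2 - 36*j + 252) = j^2 - 13*j + 42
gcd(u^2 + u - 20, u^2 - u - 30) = u + 5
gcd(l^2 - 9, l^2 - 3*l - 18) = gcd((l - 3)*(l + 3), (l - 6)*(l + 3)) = l + 3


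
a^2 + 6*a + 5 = (a + 1)*(a + 5)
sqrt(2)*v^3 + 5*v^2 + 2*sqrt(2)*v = v*(v + 2*sqrt(2))*(sqrt(2)*v + 1)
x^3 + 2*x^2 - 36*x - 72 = (x - 6)*(x + 2)*(x + 6)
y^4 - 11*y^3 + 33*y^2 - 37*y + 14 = (y - 7)*(y - 2)*(y - 1)^2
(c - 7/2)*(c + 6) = c^2 + 5*c/2 - 21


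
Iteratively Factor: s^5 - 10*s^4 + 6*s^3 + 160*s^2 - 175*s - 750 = (s - 5)*(s^4 - 5*s^3 - 19*s^2 + 65*s + 150) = (s - 5)*(s + 3)*(s^3 - 8*s^2 + 5*s + 50) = (s - 5)^2*(s + 3)*(s^2 - 3*s - 10) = (s - 5)^3*(s + 3)*(s + 2)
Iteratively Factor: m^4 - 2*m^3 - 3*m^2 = (m + 1)*(m^3 - 3*m^2) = (m - 3)*(m + 1)*(m^2) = m*(m - 3)*(m + 1)*(m)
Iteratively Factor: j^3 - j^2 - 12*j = (j)*(j^2 - j - 12) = j*(j + 3)*(j - 4)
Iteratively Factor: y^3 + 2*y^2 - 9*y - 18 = (y + 2)*(y^2 - 9) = (y - 3)*(y + 2)*(y + 3)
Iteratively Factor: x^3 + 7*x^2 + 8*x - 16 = (x + 4)*(x^2 + 3*x - 4) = (x - 1)*(x + 4)*(x + 4)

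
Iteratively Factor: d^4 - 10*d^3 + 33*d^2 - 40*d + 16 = (d - 4)*(d^3 - 6*d^2 + 9*d - 4) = (d - 4)^2*(d^2 - 2*d + 1) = (d - 4)^2*(d - 1)*(d - 1)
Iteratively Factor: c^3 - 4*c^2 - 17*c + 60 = (c + 4)*(c^2 - 8*c + 15) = (c - 5)*(c + 4)*(c - 3)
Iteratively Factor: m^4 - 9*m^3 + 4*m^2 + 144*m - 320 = (m - 4)*(m^3 - 5*m^2 - 16*m + 80) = (m - 4)^2*(m^2 - m - 20) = (m - 5)*(m - 4)^2*(m + 4)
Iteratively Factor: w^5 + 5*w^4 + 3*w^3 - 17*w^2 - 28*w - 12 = (w + 2)*(w^4 + 3*w^3 - 3*w^2 - 11*w - 6) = (w - 2)*(w + 2)*(w^3 + 5*w^2 + 7*w + 3) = (w - 2)*(w + 1)*(w + 2)*(w^2 + 4*w + 3) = (w - 2)*(w + 1)*(w + 2)*(w + 3)*(w + 1)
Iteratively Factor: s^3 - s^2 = (s - 1)*(s^2) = s*(s - 1)*(s)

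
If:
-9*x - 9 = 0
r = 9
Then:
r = 9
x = -1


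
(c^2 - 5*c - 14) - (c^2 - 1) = -5*c - 13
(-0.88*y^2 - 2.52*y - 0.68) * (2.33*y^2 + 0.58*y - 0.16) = -2.0504*y^4 - 6.382*y^3 - 2.9052*y^2 + 0.00879999999999997*y + 0.1088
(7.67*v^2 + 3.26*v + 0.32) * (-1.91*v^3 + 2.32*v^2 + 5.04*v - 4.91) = -14.6497*v^5 + 11.5678*v^4 + 45.6088*v^3 - 20.4869*v^2 - 14.3938*v - 1.5712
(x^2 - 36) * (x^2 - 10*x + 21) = x^4 - 10*x^3 - 15*x^2 + 360*x - 756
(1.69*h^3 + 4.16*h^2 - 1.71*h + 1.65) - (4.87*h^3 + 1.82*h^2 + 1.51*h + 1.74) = -3.18*h^3 + 2.34*h^2 - 3.22*h - 0.0900000000000001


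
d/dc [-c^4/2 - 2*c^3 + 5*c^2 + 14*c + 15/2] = -2*c^3 - 6*c^2 + 10*c + 14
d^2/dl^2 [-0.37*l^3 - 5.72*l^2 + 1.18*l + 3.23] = -2.22*l - 11.44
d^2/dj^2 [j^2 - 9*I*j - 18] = 2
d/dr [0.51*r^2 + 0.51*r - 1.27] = 1.02*r + 0.51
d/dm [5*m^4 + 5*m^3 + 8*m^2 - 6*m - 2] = 20*m^3 + 15*m^2 + 16*m - 6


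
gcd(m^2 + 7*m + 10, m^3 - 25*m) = m + 5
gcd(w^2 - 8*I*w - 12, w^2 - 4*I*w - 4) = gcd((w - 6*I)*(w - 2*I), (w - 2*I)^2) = w - 2*I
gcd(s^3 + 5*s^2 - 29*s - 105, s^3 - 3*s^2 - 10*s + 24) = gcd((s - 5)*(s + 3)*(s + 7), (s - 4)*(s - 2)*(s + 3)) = s + 3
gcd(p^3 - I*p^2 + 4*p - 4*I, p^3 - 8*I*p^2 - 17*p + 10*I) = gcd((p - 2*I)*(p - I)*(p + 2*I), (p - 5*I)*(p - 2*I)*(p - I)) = p^2 - 3*I*p - 2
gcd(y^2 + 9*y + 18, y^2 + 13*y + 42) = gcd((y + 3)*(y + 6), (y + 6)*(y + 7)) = y + 6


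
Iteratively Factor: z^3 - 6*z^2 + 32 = (z - 4)*(z^2 - 2*z - 8) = (z - 4)*(z + 2)*(z - 4)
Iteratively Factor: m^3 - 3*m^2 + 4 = (m - 2)*(m^2 - m - 2) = (m - 2)^2*(m + 1)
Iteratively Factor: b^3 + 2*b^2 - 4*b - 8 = (b + 2)*(b^2 - 4) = (b + 2)^2*(b - 2)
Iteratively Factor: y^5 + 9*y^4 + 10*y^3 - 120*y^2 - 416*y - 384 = (y - 4)*(y^4 + 13*y^3 + 62*y^2 + 128*y + 96) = (y - 4)*(y + 2)*(y^3 + 11*y^2 + 40*y + 48) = (y - 4)*(y + 2)*(y + 4)*(y^2 + 7*y + 12) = (y - 4)*(y + 2)*(y + 3)*(y + 4)*(y + 4)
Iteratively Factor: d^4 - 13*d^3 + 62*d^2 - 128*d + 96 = (d - 4)*(d^3 - 9*d^2 + 26*d - 24) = (d - 4)*(d - 2)*(d^2 - 7*d + 12) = (d - 4)^2*(d - 2)*(d - 3)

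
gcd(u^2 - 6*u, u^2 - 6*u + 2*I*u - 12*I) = u - 6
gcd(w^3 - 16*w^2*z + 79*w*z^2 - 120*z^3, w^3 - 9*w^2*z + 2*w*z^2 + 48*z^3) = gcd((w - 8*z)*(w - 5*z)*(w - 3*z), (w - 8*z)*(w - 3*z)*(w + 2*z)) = w^2 - 11*w*z + 24*z^2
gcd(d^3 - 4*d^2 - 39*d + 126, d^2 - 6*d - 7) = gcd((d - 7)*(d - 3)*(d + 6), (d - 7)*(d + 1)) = d - 7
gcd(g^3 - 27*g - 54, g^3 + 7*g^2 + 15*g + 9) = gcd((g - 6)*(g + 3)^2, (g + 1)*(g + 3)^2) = g^2 + 6*g + 9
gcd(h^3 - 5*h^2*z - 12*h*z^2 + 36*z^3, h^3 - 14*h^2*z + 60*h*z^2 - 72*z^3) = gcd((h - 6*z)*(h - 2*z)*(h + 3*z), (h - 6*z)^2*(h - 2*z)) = h^2 - 8*h*z + 12*z^2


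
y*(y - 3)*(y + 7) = y^3 + 4*y^2 - 21*y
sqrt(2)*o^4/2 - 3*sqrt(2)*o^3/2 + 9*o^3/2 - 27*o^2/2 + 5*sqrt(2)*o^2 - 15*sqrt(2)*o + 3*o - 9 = (o - 3)*(o + sqrt(2)/2)*(o + 3*sqrt(2))*(sqrt(2)*o/2 + 1)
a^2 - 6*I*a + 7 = (a - 7*I)*(a + I)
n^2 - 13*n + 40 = (n - 8)*(n - 5)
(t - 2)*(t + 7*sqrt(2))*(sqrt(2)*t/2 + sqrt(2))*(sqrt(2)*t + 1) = t^4 + 15*sqrt(2)*t^3/2 + 3*t^2 - 30*sqrt(2)*t - 28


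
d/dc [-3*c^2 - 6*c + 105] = -6*c - 6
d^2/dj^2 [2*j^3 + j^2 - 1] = 12*j + 2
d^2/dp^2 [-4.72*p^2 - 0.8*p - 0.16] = -9.44000000000000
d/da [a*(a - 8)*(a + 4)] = 3*a^2 - 8*a - 32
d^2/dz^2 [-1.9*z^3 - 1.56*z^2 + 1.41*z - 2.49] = -11.4*z - 3.12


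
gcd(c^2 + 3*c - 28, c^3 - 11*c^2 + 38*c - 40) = c - 4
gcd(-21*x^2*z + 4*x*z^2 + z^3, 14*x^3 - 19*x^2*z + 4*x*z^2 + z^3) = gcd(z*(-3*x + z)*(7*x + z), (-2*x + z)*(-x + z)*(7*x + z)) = 7*x + z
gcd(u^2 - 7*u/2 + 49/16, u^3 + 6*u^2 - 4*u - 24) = 1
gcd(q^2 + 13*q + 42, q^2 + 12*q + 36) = q + 6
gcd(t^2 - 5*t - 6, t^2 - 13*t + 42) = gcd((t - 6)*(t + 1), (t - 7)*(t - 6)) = t - 6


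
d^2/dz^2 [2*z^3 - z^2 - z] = 12*z - 2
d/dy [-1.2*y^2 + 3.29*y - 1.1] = 3.29 - 2.4*y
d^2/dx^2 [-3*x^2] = -6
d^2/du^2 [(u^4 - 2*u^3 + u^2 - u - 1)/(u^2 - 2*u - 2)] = 2*(u^6 - 6*u^5 + 6*u^4 + 21*u^3 + 3*u^2 - 24*u + 2)/(u^6 - 6*u^5 + 6*u^4 + 16*u^3 - 12*u^2 - 24*u - 8)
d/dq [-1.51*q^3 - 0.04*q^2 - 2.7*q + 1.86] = -4.53*q^2 - 0.08*q - 2.7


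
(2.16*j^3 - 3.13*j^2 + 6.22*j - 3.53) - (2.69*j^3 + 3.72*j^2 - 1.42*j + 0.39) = -0.53*j^3 - 6.85*j^2 + 7.64*j - 3.92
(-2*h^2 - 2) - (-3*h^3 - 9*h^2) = 3*h^3 + 7*h^2 - 2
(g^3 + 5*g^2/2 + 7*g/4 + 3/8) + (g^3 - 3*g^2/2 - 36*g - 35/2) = 2*g^3 + g^2 - 137*g/4 - 137/8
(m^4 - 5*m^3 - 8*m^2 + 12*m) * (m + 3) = m^5 - 2*m^4 - 23*m^3 - 12*m^2 + 36*m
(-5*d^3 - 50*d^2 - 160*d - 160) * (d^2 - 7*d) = -5*d^5 - 15*d^4 + 190*d^3 + 960*d^2 + 1120*d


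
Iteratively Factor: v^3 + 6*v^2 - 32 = (v + 4)*(v^2 + 2*v - 8) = (v - 2)*(v + 4)*(v + 4)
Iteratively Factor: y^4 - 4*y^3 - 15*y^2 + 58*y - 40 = (y - 5)*(y^3 + y^2 - 10*y + 8) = (y - 5)*(y - 2)*(y^2 + 3*y - 4) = (y - 5)*(y - 2)*(y - 1)*(y + 4)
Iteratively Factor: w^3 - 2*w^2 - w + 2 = (w - 2)*(w^2 - 1) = (w - 2)*(w + 1)*(w - 1)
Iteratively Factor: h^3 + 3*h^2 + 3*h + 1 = (h + 1)*(h^2 + 2*h + 1) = (h + 1)^2*(h + 1)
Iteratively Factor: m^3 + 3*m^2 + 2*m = (m + 1)*(m^2 + 2*m) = m*(m + 1)*(m + 2)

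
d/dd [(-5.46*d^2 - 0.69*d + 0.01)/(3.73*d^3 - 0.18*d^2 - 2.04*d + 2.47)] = (20.3658*d^4 + 5.1474*d^3 + 10.9023*d^2 - 26.9688*d - 1.6839)/(13.9129*d^6 - 1.3428*d^5 - 15.186*d^4 + 19.1606*d^3 + 3.2724*d^2 - 10.0776*d + 6.1009)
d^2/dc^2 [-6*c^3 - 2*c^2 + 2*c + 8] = -36*c - 4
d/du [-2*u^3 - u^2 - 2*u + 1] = -6*u^2 - 2*u - 2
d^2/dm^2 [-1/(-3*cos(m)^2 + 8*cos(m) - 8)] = 2*(18*sin(m)^4 + 7*sin(m)^2 + 77*cos(m) - 9*cos(3*m) - 65)/(3*sin(m)^2 + 8*cos(m) - 11)^3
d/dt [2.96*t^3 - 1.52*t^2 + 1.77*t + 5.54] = 8.88*t^2 - 3.04*t + 1.77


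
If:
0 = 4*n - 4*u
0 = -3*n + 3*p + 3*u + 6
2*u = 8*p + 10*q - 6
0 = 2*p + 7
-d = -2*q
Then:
No Solution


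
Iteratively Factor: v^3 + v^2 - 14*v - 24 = (v - 4)*(v^2 + 5*v + 6) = (v - 4)*(v + 2)*(v + 3)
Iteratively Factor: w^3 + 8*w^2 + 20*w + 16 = (w + 4)*(w^2 + 4*w + 4) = (w + 2)*(w + 4)*(w + 2)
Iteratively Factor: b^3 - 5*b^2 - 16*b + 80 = (b - 5)*(b^2 - 16) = (b - 5)*(b - 4)*(b + 4)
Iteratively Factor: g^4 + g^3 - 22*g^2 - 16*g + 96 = (g - 4)*(g^3 + 5*g^2 - 2*g - 24) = (g - 4)*(g + 3)*(g^2 + 2*g - 8) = (g - 4)*(g + 3)*(g + 4)*(g - 2)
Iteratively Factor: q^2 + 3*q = (q)*(q + 3)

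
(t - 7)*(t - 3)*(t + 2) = t^3 - 8*t^2 + t + 42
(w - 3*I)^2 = w^2 - 6*I*w - 9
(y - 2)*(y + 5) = y^2 + 3*y - 10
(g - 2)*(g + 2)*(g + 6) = g^3 + 6*g^2 - 4*g - 24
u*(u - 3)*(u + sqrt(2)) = u^3 - 3*u^2 + sqrt(2)*u^2 - 3*sqrt(2)*u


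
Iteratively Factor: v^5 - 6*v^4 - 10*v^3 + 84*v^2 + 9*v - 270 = (v - 3)*(v^4 - 3*v^3 - 19*v^2 + 27*v + 90) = (v - 5)*(v - 3)*(v^3 + 2*v^2 - 9*v - 18) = (v - 5)*(v - 3)*(v + 2)*(v^2 - 9) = (v - 5)*(v - 3)*(v + 2)*(v + 3)*(v - 3)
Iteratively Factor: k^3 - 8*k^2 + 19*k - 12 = (k - 4)*(k^2 - 4*k + 3) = (k - 4)*(k - 3)*(k - 1)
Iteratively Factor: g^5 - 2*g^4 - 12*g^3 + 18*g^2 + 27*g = (g + 3)*(g^4 - 5*g^3 + 3*g^2 + 9*g) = g*(g + 3)*(g^3 - 5*g^2 + 3*g + 9) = g*(g + 1)*(g + 3)*(g^2 - 6*g + 9) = g*(g - 3)*(g + 1)*(g + 3)*(g - 3)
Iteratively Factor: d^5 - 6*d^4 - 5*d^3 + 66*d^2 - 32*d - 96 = (d + 3)*(d^4 - 9*d^3 + 22*d^2 - 32) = (d - 2)*(d + 3)*(d^3 - 7*d^2 + 8*d + 16) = (d - 2)*(d + 1)*(d + 3)*(d^2 - 8*d + 16) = (d - 4)*(d - 2)*(d + 1)*(d + 3)*(d - 4)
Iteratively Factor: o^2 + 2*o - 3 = (o + 3)*(o - 1)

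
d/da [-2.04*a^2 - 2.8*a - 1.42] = -4.08*a - 2.8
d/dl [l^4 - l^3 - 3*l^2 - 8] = l*(4*l^2 - 3*l - 6)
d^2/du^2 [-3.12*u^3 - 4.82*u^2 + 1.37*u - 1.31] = -18.72*u - 9.64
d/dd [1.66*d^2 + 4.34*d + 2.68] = 3.32*d + 4.34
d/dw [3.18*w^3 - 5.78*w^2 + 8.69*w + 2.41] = 9.54*w^2 - 11.56*w + 8.69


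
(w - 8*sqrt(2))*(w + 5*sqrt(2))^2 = w^3 + 2*sqrt(2)*w^2 - 110*w - 400*sqrt(2)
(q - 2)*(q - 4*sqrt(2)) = q^2 - 4*sqrt(2)*q - 2*q + 8*sqrt(2)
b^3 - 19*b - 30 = (b - 5)*(b + 2)*(b + 3)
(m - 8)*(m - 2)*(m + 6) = m^3 - 4*m^2 - 44*m + 96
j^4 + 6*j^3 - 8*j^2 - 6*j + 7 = (j - 1)^2*(j + 1)*(j + 7)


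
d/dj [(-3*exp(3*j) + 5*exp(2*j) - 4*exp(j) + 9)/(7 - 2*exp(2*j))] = (6*exp(4*j) - 71*exp(2*j) + 106*exp(j) - 28)*exp(j)/(4*exp(4*j) - 28*exp(2*j) + 49)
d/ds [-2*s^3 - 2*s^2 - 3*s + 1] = -6*s^2 - 4*s - 3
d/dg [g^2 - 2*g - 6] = 2*g - 2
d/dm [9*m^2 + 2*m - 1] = 18*m + 2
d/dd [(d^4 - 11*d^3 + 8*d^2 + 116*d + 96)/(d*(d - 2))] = (2*d^5 - 17*d^4 + 44*d^3 - 132*d^2 - 192*d + 192)/(d^2*(d^2 - 4*d + 4))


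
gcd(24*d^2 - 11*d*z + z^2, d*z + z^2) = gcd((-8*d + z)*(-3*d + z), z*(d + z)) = 1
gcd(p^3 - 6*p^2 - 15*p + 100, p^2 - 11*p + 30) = p - 5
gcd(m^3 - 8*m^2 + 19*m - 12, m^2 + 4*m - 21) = m - 3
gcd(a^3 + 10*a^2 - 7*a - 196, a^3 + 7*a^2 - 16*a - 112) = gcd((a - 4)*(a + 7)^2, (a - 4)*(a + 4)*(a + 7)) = a^2 + 3*a - 28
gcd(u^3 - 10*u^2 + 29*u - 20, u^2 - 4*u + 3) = u - 1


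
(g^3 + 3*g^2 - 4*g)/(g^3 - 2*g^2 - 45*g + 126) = g*(g^2 + 3*g - 4)/(g^3 - 2*g^2 - 45*g + 126)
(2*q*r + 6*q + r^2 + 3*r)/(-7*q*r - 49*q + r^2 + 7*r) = (-2*q*r - 6*q - r^2 - 3*r)/(7*q*r + 49*q - r^2 - 7*r)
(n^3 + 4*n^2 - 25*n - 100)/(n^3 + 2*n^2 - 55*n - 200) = (n^2 - n - 20)/(n^2 - 3*n - 40)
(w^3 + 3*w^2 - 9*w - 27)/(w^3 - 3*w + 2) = (w^3 + 3*w^2 - 9*w - 27)/(w^3 - 3*w + 2)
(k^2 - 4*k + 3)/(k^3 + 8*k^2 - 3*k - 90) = (k - 1)/(k^2 + 11*k + 30)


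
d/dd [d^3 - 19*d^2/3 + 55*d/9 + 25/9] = 3*d^2 - 38*d/3 + 55/9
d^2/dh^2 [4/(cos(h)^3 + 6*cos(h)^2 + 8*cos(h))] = 4*((35*cos(h) + 48*cos(2*h) + 9*cos(3*h))*(cos(h)^2 + 6*cos(h) + 8)*cos(h)/4 + 2*(3*cos(h)^2 + 12*cos(h) + 8)^2*sin(h)^2)/((cos(h)^2 + 6*cos(h) + 8)^3*cos(h)^3)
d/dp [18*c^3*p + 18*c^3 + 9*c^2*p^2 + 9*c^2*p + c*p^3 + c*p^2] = c*(18*c^2 + 18*c*p + 9*c + 3*p^2 + 2*p)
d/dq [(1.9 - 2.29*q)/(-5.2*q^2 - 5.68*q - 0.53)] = (-11.908*q^2 + 19.76*q + 12.0057)/(27.04*q^4 + 59.072*q^3 + 37.7744*q^2 + 6.0208*q + 0.2809)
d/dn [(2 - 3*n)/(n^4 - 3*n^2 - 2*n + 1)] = (-3*n^4 + 9*n^2 + 6*n - 2*(3*n - 2)*(-2*n^3 + 3*n + 1) - 3)/(n^4 - 3*n^2 - 2*n + 1)^2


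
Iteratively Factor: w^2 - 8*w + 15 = (w - 3)*(w - 5)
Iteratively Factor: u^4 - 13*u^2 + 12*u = (u - 3)*(u^3 + 3*u^2 - 4*u) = (u - 3)*(u - 1)*(u^2 + 4*u) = u*(u - 3)*(u - 1)*(u + 4)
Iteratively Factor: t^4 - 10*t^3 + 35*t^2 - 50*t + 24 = (t - 1)*(t^3 - 9*t^2 + 26*t - 24) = (t - 2)*(t - 1)*(t^2 - 7*t + 12) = (t - 3)*(t - 2)*(t - 1)*(t - 4)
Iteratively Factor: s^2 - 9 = (s - 3)*(s + 3)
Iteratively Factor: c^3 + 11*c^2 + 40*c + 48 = (c + 4)*(c^2 + 7*c + 12) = (c + 4)^2*(c + 3)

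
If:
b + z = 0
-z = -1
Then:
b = -1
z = 1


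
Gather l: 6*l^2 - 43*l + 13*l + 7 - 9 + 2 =6*l^2 - 30*l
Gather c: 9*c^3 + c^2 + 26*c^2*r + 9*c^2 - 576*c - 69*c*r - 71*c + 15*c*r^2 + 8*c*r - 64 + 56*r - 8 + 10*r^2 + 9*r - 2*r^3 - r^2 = 9*c^3 + c^2*(26*r + 10) + c*(15*r^2 - 61*r - 647) - 2*r^3 + 9*r^2 + 65*r - 72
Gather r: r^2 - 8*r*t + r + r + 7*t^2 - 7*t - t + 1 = r^2 + r*(2 - 8*t) + 7*t^2 - 8*t + 1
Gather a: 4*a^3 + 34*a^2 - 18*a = 4*a^3 + 34*a^2 - 18*a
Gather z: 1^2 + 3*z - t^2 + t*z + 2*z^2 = -t^2 + 2*z^2 + z*(t + 3) + 1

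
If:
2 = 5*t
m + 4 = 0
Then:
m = -4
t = 2/5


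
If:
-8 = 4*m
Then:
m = -2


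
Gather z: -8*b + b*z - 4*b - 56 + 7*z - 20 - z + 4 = -12*b + z*(b + 6) - 72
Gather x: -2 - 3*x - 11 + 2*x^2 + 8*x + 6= 2*x^2 + 5*x - 7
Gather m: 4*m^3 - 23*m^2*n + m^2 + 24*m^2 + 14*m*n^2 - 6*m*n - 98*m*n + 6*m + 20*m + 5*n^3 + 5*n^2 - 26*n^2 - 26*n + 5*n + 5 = 4*m^3 + m^2*(25 - 23*n) + m*(14*n^2 - 104*n + 26) + 5*n^3 - 21*n^2 - 21*n + 5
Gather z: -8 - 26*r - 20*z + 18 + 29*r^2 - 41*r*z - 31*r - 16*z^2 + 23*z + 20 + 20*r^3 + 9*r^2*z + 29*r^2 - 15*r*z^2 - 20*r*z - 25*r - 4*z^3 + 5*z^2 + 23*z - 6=20*r^3 + 58*r^2 - 82*r - 4*z^3 + z^2*(-15*r - 11) + z*(9*r^2 - 61*r + 26) + 24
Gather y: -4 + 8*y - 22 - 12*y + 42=16 - 4*y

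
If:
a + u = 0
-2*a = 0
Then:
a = 0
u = 0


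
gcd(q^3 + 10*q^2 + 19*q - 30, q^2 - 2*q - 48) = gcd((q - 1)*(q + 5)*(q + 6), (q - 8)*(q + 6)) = q + 6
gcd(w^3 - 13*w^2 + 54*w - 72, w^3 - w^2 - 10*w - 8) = w - 4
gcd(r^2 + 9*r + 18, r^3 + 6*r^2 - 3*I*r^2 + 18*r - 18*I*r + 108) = r + 6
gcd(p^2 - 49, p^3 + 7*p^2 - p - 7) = p + 7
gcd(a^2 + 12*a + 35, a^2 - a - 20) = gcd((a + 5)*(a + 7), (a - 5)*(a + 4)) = 1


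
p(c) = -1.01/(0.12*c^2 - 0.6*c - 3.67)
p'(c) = -1.01*(0.6 - 0.24*c)/(0.12*c^2 - 0.6*c - 3.67)^2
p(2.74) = 0.23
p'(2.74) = 0.00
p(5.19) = 0.28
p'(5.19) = 0.05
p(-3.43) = 5.04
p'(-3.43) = -35.86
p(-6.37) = -0.20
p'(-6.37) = -0.09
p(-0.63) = 0.31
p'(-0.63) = -0.07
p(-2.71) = 0.87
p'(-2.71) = -0.93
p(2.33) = 0.23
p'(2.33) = -0.00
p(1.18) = 0.24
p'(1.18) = -0.02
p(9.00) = -1.55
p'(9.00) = 3.73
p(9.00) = -1.55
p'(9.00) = 3.73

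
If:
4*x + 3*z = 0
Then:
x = -3*z/4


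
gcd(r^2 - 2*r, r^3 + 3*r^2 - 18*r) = r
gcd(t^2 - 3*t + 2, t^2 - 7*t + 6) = t - 1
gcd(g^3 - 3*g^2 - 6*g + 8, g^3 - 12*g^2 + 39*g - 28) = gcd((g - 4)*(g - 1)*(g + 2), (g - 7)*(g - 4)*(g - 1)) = g^2 - 5*g + 4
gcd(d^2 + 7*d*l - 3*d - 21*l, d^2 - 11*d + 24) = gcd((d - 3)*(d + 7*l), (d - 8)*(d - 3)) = d - 3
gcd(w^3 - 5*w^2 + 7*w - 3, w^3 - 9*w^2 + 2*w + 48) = w - 3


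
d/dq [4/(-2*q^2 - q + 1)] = 4*(4*q + 1)/(2*q^2 + q - 1)^2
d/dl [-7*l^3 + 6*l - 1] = 6 - 21*l^2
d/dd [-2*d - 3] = -2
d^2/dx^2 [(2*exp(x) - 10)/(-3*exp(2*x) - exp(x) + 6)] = (-18*exp(4*x) + 366*exp(3*x) - 126*exp(2*x) + 718*exp(x) - 12)*exp(x)/(27*exp(6*x) + 27*exp(5*x) - 153*exp(4*x) - 107*exp(3*x) + 306*exp(2*x) + 108*exp(x) - 216)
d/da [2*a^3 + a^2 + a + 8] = 6*a^2 + 2*a + 1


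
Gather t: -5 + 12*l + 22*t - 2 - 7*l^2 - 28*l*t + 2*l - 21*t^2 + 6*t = -7*l^2 + 14*l - 21*t^2 + t*(28 - 28*l) - 7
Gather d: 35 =35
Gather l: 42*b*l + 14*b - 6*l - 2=14*b + l*(42*b - 6) - 2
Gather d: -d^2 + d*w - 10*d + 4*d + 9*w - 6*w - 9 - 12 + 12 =-d^2 + d*(w - 6) + 3*w - 9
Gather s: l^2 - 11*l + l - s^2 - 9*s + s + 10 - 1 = l^2 - 10*l - s^2 - 8*s + 9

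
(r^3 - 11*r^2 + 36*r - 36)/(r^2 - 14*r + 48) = (r^2 - 5*r + 6)/(r - 8)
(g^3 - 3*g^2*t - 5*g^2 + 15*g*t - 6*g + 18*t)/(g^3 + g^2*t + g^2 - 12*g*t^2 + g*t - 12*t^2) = (g - 6)/(g + 4*t)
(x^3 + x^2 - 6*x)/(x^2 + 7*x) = (x^2 + x - 6)/(x + 7)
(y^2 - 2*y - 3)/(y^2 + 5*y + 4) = (y - 3)/(y + 4)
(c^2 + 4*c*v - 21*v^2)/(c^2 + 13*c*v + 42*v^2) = (c - 3*v)/(c + 6*v)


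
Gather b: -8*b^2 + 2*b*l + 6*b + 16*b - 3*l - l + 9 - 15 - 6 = -8*b^2 + b*(2*l + 22) - 4*l - 12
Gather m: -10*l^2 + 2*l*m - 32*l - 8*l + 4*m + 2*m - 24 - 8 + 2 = -10*l^2 - 40*l + m*(2*l + 6) - 30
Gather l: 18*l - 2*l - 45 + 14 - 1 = 16*l - 32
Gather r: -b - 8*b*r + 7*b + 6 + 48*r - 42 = 6*b + r*(48 - 8*b) - 36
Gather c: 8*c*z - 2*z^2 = 8*c*z - 2*z^2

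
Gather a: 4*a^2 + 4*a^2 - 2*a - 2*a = 8*a^2 - 4*a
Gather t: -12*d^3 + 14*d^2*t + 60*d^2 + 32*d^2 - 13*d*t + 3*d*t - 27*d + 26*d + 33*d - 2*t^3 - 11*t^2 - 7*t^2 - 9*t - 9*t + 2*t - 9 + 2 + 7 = -12*d^3 + 92*d^2 + 32*d - 2*t^3 - 18*t^2 + t*(14*d^2 - 10*d - 16)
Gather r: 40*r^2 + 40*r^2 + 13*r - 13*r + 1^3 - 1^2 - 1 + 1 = 80*r^2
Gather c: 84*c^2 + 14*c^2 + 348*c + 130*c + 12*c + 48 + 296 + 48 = 98*c^2 + 490*c + 392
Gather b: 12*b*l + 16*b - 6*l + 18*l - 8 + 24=b*(12*l + 16) + 12*l + 16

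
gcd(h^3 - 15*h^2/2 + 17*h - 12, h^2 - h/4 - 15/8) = h - 3/2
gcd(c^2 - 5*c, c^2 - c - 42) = 1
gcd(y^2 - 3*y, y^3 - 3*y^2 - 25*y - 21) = 1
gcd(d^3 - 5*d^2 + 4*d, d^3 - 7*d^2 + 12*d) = d^2 - 4*d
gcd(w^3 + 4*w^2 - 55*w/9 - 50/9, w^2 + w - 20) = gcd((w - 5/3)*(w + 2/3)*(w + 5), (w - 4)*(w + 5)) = w + 5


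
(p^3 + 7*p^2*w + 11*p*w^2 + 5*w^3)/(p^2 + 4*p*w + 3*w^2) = (p^2 + 6*p*w + 5*w^2)/(p + 3*w)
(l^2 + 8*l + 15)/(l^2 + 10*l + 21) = (l + 5)/(l + 7)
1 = 1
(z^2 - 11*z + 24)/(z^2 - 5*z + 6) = (z - 8)/(z - 2)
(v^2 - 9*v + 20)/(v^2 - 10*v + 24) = (v - 5)/(v - 6)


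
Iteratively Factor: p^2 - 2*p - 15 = (p + 3)*(p - 5)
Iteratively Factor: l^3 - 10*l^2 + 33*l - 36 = (l - 4)*(l^2 - 6*l + 9) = (l - 4)*(l - 3)*(l - 3)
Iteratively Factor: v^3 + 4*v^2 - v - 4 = (v + 1)*(v^2 + 3*v - 4) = (v - 1)*(v + 1)*(v + 4)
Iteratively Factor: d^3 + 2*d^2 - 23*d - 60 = (d + 3)*(d^2 - d - 20) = (d + 3)*(d + 4)*(d - 5)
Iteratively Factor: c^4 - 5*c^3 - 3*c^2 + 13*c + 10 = (c + 1)*(c^3 - 6*c^2 + 3*c + 10) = (c + 1)^2*(c^2 - 7*c + 10) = (c - 2)*(c + 1)^2*(c - 5)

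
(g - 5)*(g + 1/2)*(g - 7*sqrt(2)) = g^3 - 7*sqrt(2)*g^2 - 9*g^2/2 - 5*g/2 + 63*sqrt(2)*g/2 + 35*sqrt(2)/2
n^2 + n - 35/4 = (n - 5/2)*(n + 7/2)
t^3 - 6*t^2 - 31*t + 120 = (t - 8)*(t - 3)*(t + 5)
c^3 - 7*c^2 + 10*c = c*(c - 5)*(c - 2)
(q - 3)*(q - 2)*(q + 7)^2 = q^4 + 9*q^3 - 15*q^2 - 161*q + 294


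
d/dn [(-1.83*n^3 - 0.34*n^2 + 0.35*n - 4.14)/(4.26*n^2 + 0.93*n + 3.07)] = (-7.7958*n^4 - 3.4038*n^3 - 18.6615*n^2 + 33.1852*n + 4.9247)/(18.1476*n^4 + 7.9236*n^3 + 27.0213*n^2 + 5.7102*n + 9.4249)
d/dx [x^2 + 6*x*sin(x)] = 6*x*cos(x) + 2*x + 6*sin(x)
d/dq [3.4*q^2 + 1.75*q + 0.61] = 6.8*q + 1.75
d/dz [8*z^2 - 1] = 16*z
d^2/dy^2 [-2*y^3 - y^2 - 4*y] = -12*y - 2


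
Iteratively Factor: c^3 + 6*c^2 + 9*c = (c)*(c^2 + 6*c + 9) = c*(c + 3)*(c + 3)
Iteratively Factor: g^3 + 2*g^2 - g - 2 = (g + 1)*(g^2 + g - 2) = (g + 1)*(g + 2)*(g - 1)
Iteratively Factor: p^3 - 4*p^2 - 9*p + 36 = (p - 3)*(p^2 - p - 12) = (p - 3)*(p + 3)*(p - 4)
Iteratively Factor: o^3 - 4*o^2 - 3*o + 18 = (o - 3)*(o^2 - o - 6) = (o - 3)^2*(o + 2)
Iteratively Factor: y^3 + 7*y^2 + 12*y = (y + 3)*(y^2 + 4*y) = y*(y + 3)*(y + 4)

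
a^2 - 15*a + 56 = (a - 8)*(a - 7)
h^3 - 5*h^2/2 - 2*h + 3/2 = (h - 3)*(h - 1/2)*(h + 1)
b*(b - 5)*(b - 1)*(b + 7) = b^4 + b^3 - 37*b^2 + 35*b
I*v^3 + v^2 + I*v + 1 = (v - I)*(v + I)*(I*v + 1)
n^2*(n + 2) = n^3 + 2*n^2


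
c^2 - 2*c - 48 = (c - 8)*(c + 6)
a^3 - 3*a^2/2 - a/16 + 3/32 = (a - 3/2)*(a - 1/4)*(a + 1/4)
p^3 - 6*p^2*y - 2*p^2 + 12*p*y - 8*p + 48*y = (p - 4)*(p + 2)*(p - 6*y)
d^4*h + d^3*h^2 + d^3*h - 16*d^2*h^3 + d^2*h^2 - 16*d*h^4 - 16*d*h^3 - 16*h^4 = (d - 4*h)*(d + h)*(d + 4*h)*(d*h + h)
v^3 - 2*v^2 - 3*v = v*(v - 3)*(v + 1)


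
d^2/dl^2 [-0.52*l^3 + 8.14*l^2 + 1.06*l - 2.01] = 16.28 - 3.12*l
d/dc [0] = 0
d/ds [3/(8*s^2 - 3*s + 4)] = 3*(3 - 16*s)/(8*s^2 - 3*s + 4)^2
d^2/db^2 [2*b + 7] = 0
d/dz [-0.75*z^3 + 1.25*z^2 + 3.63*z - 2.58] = -2.25*z^2 + 2.5*z + 3.63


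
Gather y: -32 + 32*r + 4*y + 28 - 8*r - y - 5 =24*r + 3*y - 9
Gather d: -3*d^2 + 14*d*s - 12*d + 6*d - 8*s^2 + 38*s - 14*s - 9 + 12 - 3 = -3*d^2 + d*(14*s - 6) - 8*s^2 + 24*s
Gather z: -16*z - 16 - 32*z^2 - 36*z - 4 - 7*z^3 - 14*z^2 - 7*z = -7*z^3 - 46*z^2 - 59*z - 20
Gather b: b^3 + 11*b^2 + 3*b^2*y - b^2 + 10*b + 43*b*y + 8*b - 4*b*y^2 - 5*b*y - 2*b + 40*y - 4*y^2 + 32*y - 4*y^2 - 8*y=b^3 + b^2*(3*y + 10) + b*(-4*y^2 + 38*y + 16) - 8*y^2 + 64*y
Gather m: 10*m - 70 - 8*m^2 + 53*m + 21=-8*m^2 + 63*m - 49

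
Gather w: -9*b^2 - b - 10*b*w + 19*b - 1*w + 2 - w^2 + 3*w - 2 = -9*b^2 + 18*b - w^2 + w*(2 - 10*b)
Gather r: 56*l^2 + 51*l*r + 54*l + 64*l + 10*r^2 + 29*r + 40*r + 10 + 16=56*l^2 + 118*l + 10*r^2 + r*(51*l + 69) + 26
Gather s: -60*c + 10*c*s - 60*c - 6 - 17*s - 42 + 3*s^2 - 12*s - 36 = -120*c + 3*s^2 + s*(10*c - 29) - 84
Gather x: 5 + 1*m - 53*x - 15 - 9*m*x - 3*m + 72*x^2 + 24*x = -2*m + 72*x^2 + x*(-9*m - 29) - 10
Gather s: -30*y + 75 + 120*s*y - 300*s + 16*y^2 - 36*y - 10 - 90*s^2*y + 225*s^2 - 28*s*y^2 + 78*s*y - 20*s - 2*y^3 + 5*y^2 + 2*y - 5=s^2*(225 - 90*y) + s*(-28*y^2 + 198*y - 320) - 2*y^3 + 21*y^2 - 64*y + 60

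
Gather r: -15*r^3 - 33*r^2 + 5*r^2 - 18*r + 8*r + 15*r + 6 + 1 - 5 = -15*r^3 - 28*r^2 + 5*r + 2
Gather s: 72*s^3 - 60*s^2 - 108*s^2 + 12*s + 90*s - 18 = 72*s^3 - 168*s^2 + 102*s - 18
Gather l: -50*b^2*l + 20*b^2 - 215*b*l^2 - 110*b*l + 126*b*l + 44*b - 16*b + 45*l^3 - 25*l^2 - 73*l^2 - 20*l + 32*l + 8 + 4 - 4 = 20*b^2 + 28*b + 45*l^3 + l^2*(-215*b - 98) + l*(-50*b^2 + 16*b + 12) + 8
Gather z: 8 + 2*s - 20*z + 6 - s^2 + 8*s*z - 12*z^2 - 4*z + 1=-s^2 + 2*s - 12*z^2 + z*(8*s - 24) + 15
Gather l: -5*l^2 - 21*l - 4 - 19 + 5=-5*l^2 - 21*l - 18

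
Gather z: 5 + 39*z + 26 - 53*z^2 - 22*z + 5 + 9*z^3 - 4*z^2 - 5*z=9*z^3 - 57*z^2 + 12*z + 36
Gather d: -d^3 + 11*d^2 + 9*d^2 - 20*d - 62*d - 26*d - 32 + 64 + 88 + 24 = -d^3 + 20*d^2 - 108*d + 144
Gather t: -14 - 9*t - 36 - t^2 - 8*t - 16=-t^2 - 17*t - 66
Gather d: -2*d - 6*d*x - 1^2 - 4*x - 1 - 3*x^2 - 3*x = d*(-6*x - 2) - 3*x^2 - 7*x - 2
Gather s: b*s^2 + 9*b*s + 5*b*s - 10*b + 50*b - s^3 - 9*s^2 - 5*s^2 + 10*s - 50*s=40*b - s^3 + s^2*(b - 14) + s*(14*b - 40)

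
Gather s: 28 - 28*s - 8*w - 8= -28*s - 8*w + 20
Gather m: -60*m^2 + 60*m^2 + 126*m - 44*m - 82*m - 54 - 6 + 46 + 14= 0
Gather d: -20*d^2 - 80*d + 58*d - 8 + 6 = -20*d^2 - 22*d - 2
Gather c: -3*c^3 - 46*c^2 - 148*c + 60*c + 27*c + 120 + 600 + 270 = -3*c^3 - 46*c^2 - 61*c + 990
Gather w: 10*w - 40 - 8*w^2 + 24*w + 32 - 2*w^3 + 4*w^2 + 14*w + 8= -2*w^3 - 4*w^2 + 48*w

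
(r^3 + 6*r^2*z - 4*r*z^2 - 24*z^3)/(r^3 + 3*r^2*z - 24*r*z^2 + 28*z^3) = (-r^2 - 8*r*z - 12*z^2)/(-r^2 - 5*r*z + 14*z^2)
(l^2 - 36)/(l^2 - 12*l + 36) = (l + 6)/(l - 6)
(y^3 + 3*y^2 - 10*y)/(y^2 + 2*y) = (y^2 + 3*y - 10)/(y + 2)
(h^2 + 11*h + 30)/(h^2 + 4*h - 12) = (h + 5)/(h - 2)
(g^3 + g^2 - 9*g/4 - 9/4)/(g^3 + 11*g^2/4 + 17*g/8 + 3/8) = 2*(2*g - 3)/(4*g + 1)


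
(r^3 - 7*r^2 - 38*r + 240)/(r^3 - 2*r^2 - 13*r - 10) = (r^2 - 2*r - 48)/(r^2 + 3*r + 2)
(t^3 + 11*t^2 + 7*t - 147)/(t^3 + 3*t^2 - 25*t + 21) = (t + 7)/(t - 1)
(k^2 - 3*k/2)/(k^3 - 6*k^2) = (k - 3/2)/(k*(k - 6))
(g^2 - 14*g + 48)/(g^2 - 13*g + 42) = (g - 8)/(g - 7)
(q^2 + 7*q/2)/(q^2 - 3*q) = (q + 7/2)/(q - 3)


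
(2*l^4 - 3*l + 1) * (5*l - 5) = 10*l^5 - 10*l^4 - 15*l^2 + 20*l - 5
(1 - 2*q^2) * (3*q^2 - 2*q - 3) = -6*q^4 + 4*q^3 + 9*q^2 - 2*q - 3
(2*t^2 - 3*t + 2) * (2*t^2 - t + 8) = 4*t^4 - 8*t^3 + 23*t^2 - 26*t + 16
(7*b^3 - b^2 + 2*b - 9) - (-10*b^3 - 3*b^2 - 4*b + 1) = 17*b^3 + 2*b^2 + 6*b - 10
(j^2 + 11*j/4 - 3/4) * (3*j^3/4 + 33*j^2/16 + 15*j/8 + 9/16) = 3*j^5/4 + 33*j^4/8 + 447*j^3/64 + 267*j^2/64 + 9*j/64 - 27/64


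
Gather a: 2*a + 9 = 2*a + 9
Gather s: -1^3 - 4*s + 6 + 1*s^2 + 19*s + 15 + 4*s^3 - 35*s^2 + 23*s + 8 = 4*s^3 - 34*s^2 + 38*s + 28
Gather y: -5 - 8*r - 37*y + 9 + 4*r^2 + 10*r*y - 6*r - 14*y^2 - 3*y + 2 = 4*r^2 - 14*r - 14*y^2 + y*(10*r - 40) + 6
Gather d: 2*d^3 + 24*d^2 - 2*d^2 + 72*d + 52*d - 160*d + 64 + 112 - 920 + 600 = 2*d^3 + 22*d^2 - 36*d - 144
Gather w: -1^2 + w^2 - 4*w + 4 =w^2 - 4*w + 3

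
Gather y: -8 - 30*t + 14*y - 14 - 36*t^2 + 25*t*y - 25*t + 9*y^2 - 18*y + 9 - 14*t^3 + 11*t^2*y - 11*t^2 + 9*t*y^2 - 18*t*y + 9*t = -14*t^3 - 47*t^2 - 46*t + y^2*(9*t + 9) + y*(11*t^2 + 7*t - 4) - 13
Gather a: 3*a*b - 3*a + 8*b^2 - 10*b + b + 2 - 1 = a*(3*b - 3) + 8*b^2 - 9*b + 1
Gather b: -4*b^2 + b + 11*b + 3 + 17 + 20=-4*b^2 + 12*b + 40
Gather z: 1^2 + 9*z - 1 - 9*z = 0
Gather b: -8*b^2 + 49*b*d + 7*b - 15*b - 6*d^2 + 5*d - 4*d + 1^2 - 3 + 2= -8*b^2 + b*(49*d - 8) - 6*d^2 + d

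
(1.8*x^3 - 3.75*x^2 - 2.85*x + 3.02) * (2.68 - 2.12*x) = -3.816*x^4 + 12.774*x^3 - 4.008*x^2 - 14.0404*x + 8.0936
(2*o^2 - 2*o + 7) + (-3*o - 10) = 2*o^2 - 5*o - 3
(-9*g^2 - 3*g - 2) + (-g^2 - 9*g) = -10*g^2 - 12*g - 2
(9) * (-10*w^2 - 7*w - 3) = -90*w^2 - 63*w - 27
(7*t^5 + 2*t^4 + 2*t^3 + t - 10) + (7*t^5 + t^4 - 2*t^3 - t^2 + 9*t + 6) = 14*t^5 + 3*t^4 - t^2 + 10*t - 4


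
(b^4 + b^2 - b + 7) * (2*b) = 2*b^5 + 2*b^3 - 2*b^2 + 14*b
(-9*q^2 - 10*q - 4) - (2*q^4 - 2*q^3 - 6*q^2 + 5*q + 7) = -2*q^4 + 2*q^3 - 3*q^2 - 15*q - 11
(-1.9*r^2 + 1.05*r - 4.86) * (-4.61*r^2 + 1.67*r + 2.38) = 8.759*r^4 - 8.0135*r^3 + 19.6361*r^2 - 5.6172*r - 11.5668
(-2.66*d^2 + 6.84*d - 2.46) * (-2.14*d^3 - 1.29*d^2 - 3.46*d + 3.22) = 5.6924*d^5 - 11.2062*d^4 + 5.6444*d^3 - 29.0582*d^2 + 30.5364*d - 7.9212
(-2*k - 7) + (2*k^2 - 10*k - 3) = 2*k^2 - 12*k - 10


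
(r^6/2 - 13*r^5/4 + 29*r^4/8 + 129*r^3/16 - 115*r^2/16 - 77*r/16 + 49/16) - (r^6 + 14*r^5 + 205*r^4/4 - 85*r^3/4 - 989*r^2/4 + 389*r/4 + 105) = -r^6/2 - 69*r^5/4 - 381*r^4/8 + 469*r^3/16 + 3841*r^2/16 - 1633*r/16 - 1631/16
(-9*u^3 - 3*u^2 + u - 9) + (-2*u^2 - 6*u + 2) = -9*u^3 - 5*u^2 - 5*u - 7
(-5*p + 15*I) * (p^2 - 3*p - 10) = -5*p^3 + 15*p^2 + 15*I*p^2 + 50*p - 45*I*p - 150*I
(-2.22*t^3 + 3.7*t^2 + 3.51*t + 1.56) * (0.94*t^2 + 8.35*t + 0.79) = -2.0868*t^5 - 15.059*t^4 + 32.4406*t^3 + 33.6979*t^2 + 15.7989*t + 1.2324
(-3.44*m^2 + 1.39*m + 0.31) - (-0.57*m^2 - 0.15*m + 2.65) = -2.87*m^2 + 1.54*m - 2.34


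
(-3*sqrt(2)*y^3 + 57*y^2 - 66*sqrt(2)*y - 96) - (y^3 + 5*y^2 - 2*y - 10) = -3*sqrt(2)*y^3 - y^3 + 52*y^2 - 66*sqrt(2)*y + 2*y - 86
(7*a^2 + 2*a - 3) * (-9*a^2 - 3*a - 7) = -63*a^4 - 39*a^3 - 28*a^2 - 5*a + 21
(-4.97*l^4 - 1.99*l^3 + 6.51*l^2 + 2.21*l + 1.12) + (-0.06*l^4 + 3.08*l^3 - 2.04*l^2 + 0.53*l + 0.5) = -5.03*l^4 + 1.09*l^3 + 4.47*l^2 + 2.74*l + 1.62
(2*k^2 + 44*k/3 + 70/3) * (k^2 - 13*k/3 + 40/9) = 2*k^4 + 6*k^3 - 94*k^2/3 - 970*k/27 + 2800/27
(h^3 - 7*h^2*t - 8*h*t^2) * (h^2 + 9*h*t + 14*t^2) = h^5 + 2*h^4*t - 57*h^3*t^2 - 170*h^2*t^3 - 112*h*t^4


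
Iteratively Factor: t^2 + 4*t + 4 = (t + 2)*(t + 2)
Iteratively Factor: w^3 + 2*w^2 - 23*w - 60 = (w + 3)*(w^2 - w - 20) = (w + 3)*(w + 4)*(w - 5)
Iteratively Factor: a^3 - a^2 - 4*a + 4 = (a - 2)*(a^2 + a - 2) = (a - 2)*(a + 2)*(a - 1)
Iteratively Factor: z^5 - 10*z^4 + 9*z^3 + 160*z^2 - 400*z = (z - 5)*(z^4 - 5*z^3 - 16*z^2 + 80*z) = z*(z - 5)*(z^3 - 5*z^2 - 16*z + 80) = z*(z - 5)*(z - 4)*(z^2 - z - 20) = z*(z - 5)^2*(z - 4)*(z + 4)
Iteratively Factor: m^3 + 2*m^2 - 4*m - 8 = (m + 2)*(m^2 - 4) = (m - 2)*(m + 2)*(m + 2)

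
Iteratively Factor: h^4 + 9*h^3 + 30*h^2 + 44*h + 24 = (h + 3)*(h^3 + 6*h^2 + 12*h + 8) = (h + 2)*(h + 3)*(h^2 + 4*h + 4) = (h + 2)^2*(h + 3)*(h + 2)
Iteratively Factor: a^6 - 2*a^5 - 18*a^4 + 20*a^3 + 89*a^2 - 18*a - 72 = (a - 3)*(a^5 + a^4 - 15*a^3 - 25*a^2 + 14*a + 24) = (a - 3)*(a + 2)*(a^4 - a^3 - 13*a^2 + a + 12) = (a - 4)*(a - 3)*(a + 2)*(a^3 + 3*a^2 - a - 3) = (a - 4)*(a - 3)*(a + 1)*(a + 2)*(a^2 + 2*a - 3) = (a - 4)*(a - 3)*(a - 1)*(a + 1)*(a + 2)*(a + 3)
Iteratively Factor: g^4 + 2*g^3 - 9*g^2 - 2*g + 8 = (g - 2)*(g^3 + 4*g^2 - g - 4) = (g - 2)*(g - 1)*(g^2 + 5*g + 4) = (g - 2)*(g - 1)*(g + 4)*(g + 1)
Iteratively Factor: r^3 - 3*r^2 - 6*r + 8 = (r + 2)*(r^2 - 5*r + 4) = (r - 1)*(r + 2)*(r - 4)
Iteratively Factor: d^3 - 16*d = (d + 4)*(d^2 - 4*d) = d*(d + 4)*(d - 4)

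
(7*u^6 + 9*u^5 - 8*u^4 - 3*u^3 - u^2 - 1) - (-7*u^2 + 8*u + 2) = 7*u^6 + 9*u^5 - 8*u^4 - 3*u^3 + 6*u^2 - 8*u - 3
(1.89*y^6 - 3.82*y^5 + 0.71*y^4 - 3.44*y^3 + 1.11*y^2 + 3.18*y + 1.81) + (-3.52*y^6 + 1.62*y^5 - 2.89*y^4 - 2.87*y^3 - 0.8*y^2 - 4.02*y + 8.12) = -1.63*y^6 - 2.2*y^5 - 2.18*y^4 - 6.31*y^3 + 0.31*y^2 - 0.839999999999999*y + 9.93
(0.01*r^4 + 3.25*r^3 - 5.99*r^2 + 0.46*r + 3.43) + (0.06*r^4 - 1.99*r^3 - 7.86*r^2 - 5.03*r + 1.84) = 0.07*r^4 + 1.26*r^3 - 13.85*r^2 - 4.57*r + 5.27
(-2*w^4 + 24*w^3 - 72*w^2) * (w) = -2*w^5 + 24*w^4 - 72*w^3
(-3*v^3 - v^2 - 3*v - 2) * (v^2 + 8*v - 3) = -3*v^5 - 25*v^4 - 2*v^3 - 23*v^2 - 7*v + 6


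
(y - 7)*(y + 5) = y^2 - 2*y - 35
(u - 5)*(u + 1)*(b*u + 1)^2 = b^2*u^4 - 4*b^2*u^3 - 5*b^2*u^2 + 2*b*u^3 - 8*b*u^2 - 10*b*u + u^2 - 4*u - 5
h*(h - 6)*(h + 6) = h^3 - 36*h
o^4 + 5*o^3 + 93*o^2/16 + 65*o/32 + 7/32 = (o + 1/4)^2*(o + 1)*(o + 7/2)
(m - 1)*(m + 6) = m^2 + 5*m - 6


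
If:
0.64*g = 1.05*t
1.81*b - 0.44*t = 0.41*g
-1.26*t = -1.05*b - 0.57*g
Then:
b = 0.00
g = 0.00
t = 0.00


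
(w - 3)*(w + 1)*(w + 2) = w^3 - 7*w - 6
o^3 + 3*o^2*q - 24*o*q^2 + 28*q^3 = (o - 2*q)^2*(o + 7*q)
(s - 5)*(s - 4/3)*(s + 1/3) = s^3 - 6*s^2 + 41*s/9 + 20/9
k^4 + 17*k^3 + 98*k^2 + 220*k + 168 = (k + 2)^2*(k + 6)*(k + 7)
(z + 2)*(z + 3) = z^2 + 5*z + 6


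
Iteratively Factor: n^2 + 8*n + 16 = (n + 4)*(n + 4)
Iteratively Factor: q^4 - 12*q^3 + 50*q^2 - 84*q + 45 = (q - 1)*(q^3 - 11*q^2 + 39*q - 45) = (q - 5)*(q - 1)*(q^2 - 6*q + 9) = (q - 5)*(q - 3)*(q - 1)*(q - 3)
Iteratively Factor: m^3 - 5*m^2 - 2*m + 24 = (m - 3)*(m^2 - 2*m - 8) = (m - 3)*(m + 2)*(m - 4)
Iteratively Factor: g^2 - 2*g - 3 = (g - 3)*(g + 1)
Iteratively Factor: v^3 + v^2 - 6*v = (v - 2)*(v^2 + 3*v) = v*(v - 2)*(v + 3)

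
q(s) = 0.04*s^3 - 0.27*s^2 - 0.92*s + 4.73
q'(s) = 0.12*s^2 - 0.54*s - 0.92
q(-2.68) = 4.49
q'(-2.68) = 1.39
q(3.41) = 0.04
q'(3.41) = -1.37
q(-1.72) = 5.31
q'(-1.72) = 0.36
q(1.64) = 2.67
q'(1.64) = -1.48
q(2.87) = 0.81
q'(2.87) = -1.48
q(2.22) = 1.79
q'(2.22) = -1.53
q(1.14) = 3.39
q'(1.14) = -1.38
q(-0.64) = 5.20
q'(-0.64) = -0.53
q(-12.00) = -92.23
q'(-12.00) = 22.84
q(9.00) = 3.74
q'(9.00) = 3.94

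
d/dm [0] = 0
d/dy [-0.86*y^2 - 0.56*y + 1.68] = -1.72*y - 0.56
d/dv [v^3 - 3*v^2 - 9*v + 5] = 3*v^2 - 6*v - 9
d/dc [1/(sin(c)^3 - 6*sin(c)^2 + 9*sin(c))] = 3*(1 - sin(c))*cos(c)/((sin(c) - 3)^3*sin(c)^2)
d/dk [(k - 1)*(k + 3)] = 2*k + 2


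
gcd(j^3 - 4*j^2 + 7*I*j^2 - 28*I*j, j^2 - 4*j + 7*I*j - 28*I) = j^2 + j*(-4 + 7*I) - 28*I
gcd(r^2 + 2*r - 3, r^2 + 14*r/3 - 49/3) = 1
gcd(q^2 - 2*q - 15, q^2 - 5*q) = q - 5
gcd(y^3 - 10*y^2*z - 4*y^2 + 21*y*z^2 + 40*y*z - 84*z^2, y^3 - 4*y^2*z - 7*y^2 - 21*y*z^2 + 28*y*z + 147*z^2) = y - 7*z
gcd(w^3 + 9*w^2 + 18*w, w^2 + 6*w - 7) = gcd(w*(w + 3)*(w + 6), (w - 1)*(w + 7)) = 1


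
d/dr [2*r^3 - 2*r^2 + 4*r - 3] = 6*r^2 - 4*r + 4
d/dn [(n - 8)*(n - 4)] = 2*n - 12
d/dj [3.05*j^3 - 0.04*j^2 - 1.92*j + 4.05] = 9.15*j^2 - 0.08*j - 1.92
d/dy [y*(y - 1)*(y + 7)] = 3*y^2 + 12*y - 7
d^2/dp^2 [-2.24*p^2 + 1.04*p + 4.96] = -4.48000000000000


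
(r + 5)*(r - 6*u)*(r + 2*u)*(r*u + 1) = r^4*u - 4*r^3*u^2 + 5*r^3*u + r^3 - 12*r^2*u^3 - 20*r^2*u^2 - 4*r^2*u + 5*r^2 - 60*r*u^3 - 12*r*u^2 - 20*r*u - 60*u^2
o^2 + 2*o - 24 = (o - 4)*(o + 6)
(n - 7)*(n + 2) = n^2 - 5*n - 14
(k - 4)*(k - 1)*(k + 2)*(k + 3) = k^4 - 15*k^2 - 10*k + 24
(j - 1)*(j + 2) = j^2 + j - 2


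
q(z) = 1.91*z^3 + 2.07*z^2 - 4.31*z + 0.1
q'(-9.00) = 422.56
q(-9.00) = -1185.83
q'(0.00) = -4.31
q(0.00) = 0.10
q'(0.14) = -3.62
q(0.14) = -0.46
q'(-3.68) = 58.05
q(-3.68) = -51.19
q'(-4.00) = 70.81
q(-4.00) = -71.78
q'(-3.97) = 69.56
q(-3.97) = -69.67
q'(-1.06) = -2.26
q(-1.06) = 4.72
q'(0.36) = -2.08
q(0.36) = -1.09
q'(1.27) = 10.19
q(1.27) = 1.88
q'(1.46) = 13.95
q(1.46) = 4.16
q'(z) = 5.73*z^2 + 4.14*z - 4.31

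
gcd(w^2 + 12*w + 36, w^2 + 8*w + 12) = w + 6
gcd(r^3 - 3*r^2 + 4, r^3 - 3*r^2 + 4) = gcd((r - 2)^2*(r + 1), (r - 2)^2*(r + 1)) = r^3 - 3*r^2 + 4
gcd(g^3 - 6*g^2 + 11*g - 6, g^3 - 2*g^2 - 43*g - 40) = 1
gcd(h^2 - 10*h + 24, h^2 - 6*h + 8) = h - 4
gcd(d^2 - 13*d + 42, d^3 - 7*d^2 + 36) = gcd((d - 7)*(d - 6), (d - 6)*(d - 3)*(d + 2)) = d - 6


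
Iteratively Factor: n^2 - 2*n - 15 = (n - 5)*(n + 3)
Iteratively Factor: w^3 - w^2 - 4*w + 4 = (w + 2)*(w^2 - 3*w + 2) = (w - 1)*(w + 2)*(w - 2)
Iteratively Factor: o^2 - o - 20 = (o - 5)*(o + 4)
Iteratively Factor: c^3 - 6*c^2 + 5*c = (c - 5)*(c^2 - c) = (c - 5)*(c - 1)*(c)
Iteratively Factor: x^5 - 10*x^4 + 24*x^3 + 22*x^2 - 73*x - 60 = (x + 1)*(x^4 - 11*x^3 + 35*x^2 - 13*x - 60) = (x - 5)*(x + 1)*(x^3 - 6*x^2 + 5*x + 12) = (x - 5)*(x - 4)*(x + 1)*(x^2 - 2*x - 3) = (x - 5)*(x - 4)*(x + 1)^2*(x - 3)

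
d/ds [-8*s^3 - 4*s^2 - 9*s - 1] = -24*s^2 - 8*s - 9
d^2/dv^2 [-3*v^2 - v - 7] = -6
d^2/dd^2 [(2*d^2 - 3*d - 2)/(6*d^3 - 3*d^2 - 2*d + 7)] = 6*(24*d^6 - 108*d^5 - 66*d^4 - 125*d^3 + 300*d^2 + 9*d + 2)/(216*d^9 - 324*d^8 - 54*d^7 + 945*d^6 - 738*d^5 - 351*d^4 + 1126*d^3 - 357*d^2 - 294*d + 343)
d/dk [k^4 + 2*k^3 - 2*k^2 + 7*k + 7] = 4*k^3 + 6*k^2 - 4*k + 7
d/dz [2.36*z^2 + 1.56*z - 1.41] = 4.72*z + 1.56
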